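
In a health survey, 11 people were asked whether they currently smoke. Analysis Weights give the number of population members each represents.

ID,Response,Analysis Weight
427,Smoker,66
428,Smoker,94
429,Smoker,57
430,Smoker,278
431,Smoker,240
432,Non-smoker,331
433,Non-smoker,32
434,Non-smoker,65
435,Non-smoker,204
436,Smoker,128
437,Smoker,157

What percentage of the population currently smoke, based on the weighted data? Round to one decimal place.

Sum of weights for 'Smoker' = 66 + 94 + 57 + 278 + 240 + 128 + 157 = 1020
Total weight = 66 + 94 + 57 + 278 + 240 + 331 + 32 + 65 + 204 + 128 + 157 = 1652
Weighted proportion = 1020 / 1652 = 0.61743341 → 61.743341%

61.7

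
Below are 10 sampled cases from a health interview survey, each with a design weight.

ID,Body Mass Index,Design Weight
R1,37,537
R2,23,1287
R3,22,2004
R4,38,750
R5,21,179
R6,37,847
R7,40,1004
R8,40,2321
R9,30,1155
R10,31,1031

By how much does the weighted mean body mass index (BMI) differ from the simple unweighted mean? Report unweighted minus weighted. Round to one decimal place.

-0.2

Unweighted sum = 37 + 23 + 22 + 38 + 21 + 37 + 40 + 40 + 30 + 31 = 319
Unweighted mean = 319 / 10 = 31.9
Weighted sum = 37×537 + 23×1287 + 22×2004 + 38×750 + 21×179 + 37×847 + 40×1004 + 40×2321 + 30×1155 + 31×1031
  = 356767
Sum of weights = 537 + 1287 + 2004 + 750 + 179 + 847 + 1004 + 2321 + 1155 + 1031 = 11115
Weighted mean = 356767 / 11115 = 32.097796
Difference (unweighted minus weighted) = -0.19779577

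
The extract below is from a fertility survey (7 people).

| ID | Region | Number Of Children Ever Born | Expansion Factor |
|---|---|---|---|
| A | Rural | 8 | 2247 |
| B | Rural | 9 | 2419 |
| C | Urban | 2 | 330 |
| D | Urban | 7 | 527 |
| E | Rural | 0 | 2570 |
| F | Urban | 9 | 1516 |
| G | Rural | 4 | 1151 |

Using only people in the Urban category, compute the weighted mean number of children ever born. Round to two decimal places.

7.58

Urban rows: C, D, F
Weighted sum = 2×330 + 7×527 + 9×1516
  = 660 + 3689 + 13644 = 17993
Sum of weights = 330 + 527 + 1516 = 2373
Weighted mean = 17993 / 2373 = 7.5823852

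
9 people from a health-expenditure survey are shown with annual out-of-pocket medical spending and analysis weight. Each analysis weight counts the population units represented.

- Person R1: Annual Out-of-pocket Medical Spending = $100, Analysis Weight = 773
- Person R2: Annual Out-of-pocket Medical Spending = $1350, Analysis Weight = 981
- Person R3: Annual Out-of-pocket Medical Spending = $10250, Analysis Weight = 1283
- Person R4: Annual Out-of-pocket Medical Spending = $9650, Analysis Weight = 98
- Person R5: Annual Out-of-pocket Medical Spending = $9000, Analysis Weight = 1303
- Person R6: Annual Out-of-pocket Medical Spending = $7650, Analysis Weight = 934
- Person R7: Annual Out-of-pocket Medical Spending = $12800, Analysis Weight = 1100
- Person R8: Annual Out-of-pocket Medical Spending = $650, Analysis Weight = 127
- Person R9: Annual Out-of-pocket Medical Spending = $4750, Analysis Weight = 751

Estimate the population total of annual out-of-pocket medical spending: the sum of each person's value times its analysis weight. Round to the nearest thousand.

52100000

Weighted total = 100×773 + 1350×981 + 10250×1283 + 9650×98 + 9000×1303 + 7650×934 + 12800×1100 + 650×127 + 4750×751
  = 52100000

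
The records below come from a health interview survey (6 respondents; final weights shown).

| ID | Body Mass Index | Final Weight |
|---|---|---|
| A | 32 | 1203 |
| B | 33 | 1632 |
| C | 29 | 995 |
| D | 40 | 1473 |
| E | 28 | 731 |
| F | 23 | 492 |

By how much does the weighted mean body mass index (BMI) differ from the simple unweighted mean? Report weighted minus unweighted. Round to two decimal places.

Unweighted sum = 32 + 33 + 29 + 40 + 28 + 23 = 185
Unweighted mean = 185 / 6 = 30.833333
Weighted sum = 32×1203 + 33×1632 + 29×995 + 40×1473 + 28×731 + 23×492
  = 38496 + 53856 + 28855 + 58920 + 20468 + 11316 = 211911
Sum of weights = 1203 + 1632 + 995 + 1473 + 731 + 492 = 6526
Weighted mean = 211911 / 6526 = 32.471805
Difference (weighted minus unweighted) = 1.6384718

1.64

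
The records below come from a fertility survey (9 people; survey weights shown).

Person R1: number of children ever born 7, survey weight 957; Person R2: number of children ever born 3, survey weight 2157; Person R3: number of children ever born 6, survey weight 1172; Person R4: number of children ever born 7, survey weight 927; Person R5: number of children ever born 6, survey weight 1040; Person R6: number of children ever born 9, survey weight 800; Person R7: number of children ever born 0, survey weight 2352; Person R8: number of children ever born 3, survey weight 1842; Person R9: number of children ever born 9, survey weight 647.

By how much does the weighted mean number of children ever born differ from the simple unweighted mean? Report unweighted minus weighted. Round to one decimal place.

1.2

Unweighted sum = 7 + 3 + 6 + 7 + 6 + 9 + 0 + 3 + 9 = 50
Unweighted mean = 50 / 9 = 5.5555556
Weighted sum = 7×957 + 3×2157 + 6×1172 + 7×927 + 6×1040 + 9×800 + 0×2352 + 3×1842 + 9×647
  = 6699 + 6471 + 7032 + 6489 + 6240 + 7200 + 0 + 5526 + 5823 = 51480
Sum of weights = 11894
Weighted mean = 51480 / 11894 = 4.3282327
Difference (unweighted minus weighted) = 1.2273228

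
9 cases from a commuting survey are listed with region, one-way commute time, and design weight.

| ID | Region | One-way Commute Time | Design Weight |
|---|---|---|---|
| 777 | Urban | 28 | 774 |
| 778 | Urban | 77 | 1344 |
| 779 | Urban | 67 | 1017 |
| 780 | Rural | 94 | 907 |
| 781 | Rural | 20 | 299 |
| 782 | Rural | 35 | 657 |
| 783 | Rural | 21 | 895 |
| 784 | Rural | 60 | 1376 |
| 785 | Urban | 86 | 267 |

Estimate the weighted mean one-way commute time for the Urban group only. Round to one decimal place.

Urban rows: 777, 778, 779, 785
Weighted sum = 28×774 + 77×1344 + 67×1017 + 86×267
  = 21672 + 103488 + 68139 + 22962 = 216261
Sum of weights = 3402
Weighted mean = 216261 / 3402 = 63.568783

63.6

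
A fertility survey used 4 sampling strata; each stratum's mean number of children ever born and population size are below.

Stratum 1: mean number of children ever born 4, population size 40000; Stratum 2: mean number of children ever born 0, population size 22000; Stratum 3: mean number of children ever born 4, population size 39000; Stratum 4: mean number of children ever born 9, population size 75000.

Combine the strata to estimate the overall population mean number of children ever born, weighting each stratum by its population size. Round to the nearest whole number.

6

Σ Nₕ·x̄ₕ = 4×40000 + 0×22000 + 4×39000 + 9×75000
  = 160000 + 0 + 156000 + 675000 = 991000
Σ Nₕ = 40000 + 22000 + 39000 + 75000 = 176000
Overall mean = 991000 / 176000 = 5.6306818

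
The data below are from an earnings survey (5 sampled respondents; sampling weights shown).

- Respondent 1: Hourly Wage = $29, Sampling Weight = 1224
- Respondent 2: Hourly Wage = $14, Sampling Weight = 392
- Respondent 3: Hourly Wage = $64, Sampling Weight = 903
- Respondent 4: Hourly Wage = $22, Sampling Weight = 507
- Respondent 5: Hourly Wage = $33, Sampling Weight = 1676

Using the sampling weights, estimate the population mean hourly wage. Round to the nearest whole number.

35

Weighted sum = 29×1224 + 14×392 + 64×903 + 22×507 + 33×1676
  = 35496 + 5488 + 57792 + 11154 + 55308 = 165238
Sum of weights = 1224 + 392 + 903 + 507 + 1676 = 4702
Weighted mean = 165238 / 4702 = 35.142067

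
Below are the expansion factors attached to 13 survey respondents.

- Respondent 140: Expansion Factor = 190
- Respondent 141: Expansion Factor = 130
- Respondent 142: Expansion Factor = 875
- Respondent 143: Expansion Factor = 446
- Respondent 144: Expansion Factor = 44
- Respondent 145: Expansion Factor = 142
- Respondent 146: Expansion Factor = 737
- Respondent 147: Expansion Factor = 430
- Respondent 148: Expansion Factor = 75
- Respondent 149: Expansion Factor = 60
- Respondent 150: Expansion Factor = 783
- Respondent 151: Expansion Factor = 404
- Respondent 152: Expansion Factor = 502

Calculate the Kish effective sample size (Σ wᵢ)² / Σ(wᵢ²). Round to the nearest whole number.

8

Σ wᵢ = 4818
Σ wᵢ² = 2805244
n_eff = 4818² / 2805244 = 23213124 / 2805244 = 8.2749037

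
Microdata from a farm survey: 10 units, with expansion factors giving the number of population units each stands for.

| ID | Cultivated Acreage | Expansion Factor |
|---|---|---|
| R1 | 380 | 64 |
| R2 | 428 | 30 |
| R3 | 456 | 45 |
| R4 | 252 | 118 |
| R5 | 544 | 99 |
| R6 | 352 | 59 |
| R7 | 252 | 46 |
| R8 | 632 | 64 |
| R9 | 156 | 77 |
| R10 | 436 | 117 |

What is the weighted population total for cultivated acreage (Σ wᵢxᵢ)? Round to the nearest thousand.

Weighted total = 380×64 + 428×30 + 456×45 + 252×118 + 544×99 + 352×59 + 252×46 + 632×64 + 156×77 + 436×117
  = 24320 + 12840 + 20520 + 29736 + 53856 + 20768 + 11592 + 40448 + 12012 + 51012 = 277104

277000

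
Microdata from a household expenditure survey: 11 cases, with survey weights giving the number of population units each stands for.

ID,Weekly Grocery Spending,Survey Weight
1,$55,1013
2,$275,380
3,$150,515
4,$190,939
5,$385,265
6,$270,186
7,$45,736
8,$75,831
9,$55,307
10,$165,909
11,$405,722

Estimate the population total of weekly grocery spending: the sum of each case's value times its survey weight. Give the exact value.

1122845

Weighted total = 55×1013 + 275×380 + 150×515 + 190×939 + 385×265 + 270×186 + 45×736 + 75×831 + 55×307 + 165×909 + 405×722
  = 1122845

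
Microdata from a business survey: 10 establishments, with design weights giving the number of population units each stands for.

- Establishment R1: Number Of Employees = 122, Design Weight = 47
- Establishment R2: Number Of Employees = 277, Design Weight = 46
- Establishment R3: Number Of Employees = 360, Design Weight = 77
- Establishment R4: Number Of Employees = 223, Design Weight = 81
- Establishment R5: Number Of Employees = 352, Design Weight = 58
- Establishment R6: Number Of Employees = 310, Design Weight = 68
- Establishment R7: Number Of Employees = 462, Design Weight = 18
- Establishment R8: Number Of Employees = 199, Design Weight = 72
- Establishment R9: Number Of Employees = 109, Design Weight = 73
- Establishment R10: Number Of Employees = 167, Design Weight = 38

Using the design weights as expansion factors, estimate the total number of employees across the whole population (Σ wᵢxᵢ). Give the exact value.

Weighted total = 122×47 + 277×46 + 360×77 + 223×81 + 352×58 + 310×68 + 462×18 + 199×72 + 109×73 + 167×38
  = 142702

142702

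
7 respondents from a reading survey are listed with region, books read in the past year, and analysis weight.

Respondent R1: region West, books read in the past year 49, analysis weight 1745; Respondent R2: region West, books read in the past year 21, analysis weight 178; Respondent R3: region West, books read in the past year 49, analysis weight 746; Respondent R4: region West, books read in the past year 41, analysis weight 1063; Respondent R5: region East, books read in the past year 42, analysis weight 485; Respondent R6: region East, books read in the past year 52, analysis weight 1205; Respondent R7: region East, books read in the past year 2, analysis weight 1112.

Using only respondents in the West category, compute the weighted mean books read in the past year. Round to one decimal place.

West rows: R1, R2, R3, R4
Weighted sum = 49×1745 + 21×178 + 49×746 + 41×1063
  = 85505 + 3738 + 36554 + 43583 = 169380
Sum of weights = 1745 + 178 + 746 + 1063 = 3732
Weighted mean = 169380 / 3732 = 45.385852

45.4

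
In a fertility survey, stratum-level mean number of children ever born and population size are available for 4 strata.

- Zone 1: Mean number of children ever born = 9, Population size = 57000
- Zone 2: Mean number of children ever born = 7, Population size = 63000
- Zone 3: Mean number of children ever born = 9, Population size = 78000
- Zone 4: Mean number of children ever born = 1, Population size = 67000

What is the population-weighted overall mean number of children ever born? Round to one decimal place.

Σ Nₕ·x̄ₕ = 9×57000 + 7×63000 + 9×78000 + 1×67000
  = 1723000
Σ Nₕ = 57000 + 63000 + 78000 + 67000 = 265000
Overall mean = 1723000 / 265000 = 6.5018868

6.5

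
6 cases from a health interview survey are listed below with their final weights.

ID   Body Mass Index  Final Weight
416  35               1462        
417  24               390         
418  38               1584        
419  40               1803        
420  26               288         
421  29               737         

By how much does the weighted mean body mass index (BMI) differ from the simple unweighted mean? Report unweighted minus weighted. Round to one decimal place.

Unweighted sum = 192
Unweighted mean = 192 / 6 = 32
Weighted sum = 35×1462 + 24×390 + 38×1584 + 40×1803 + 26×288 + 29×737
  = 221703
Sum of weights = 1462 + 390 + 1584 + 1803 + 288 + 737 = 6264
Weighted mean = 221703 / 6264 = 35.393199
Difference (unweighted minus weighted) = -3.3931992

-3.4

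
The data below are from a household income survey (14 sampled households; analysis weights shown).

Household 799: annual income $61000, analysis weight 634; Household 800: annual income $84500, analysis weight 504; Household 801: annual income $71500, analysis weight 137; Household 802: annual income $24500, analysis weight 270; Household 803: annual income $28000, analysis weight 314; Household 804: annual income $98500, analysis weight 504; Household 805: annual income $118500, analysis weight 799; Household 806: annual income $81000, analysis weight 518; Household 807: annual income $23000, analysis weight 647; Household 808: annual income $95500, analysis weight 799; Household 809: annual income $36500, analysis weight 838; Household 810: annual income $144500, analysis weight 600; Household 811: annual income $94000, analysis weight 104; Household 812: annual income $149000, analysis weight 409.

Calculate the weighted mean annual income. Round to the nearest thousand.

81000

Weighted sum = 571937500
Sum of weights = 7077
Weighted mean = 571937500 / 7077 = 80816.377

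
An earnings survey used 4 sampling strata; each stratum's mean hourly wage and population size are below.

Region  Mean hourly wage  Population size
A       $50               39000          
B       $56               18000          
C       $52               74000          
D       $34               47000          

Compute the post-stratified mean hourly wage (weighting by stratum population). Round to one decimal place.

Σ Nₕ·x̄ₕ = 50×39000 + 56×18000 + 52×74000 + 34×47000
  = 1950000 + 1008000 + 3848000 + 1598000 = 8404000
Σ Nₕ = 39000 + 18000 + 74000 + 47000 = 178000
Overall mean = 8404000 / 178000 = 47.213483

47.2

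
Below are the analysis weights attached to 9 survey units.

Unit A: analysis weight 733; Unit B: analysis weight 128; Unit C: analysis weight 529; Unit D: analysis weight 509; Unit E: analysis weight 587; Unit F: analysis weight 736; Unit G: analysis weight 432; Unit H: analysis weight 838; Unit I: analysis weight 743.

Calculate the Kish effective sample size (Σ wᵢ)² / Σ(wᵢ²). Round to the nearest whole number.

8

Σ wᵢ = 733 + 128 + 529 + 509 + 587 + 736 + 432 + 838 + 743 = 5235
Σ wᵢ² = 537289 + 16384 + 279841 + 259081 + 344569 + 541696 + 186624 + 702244 + 552049 = 3419777
n_eff = 5235² / 3419777 = 27405225 / 3419777 = 8.0137462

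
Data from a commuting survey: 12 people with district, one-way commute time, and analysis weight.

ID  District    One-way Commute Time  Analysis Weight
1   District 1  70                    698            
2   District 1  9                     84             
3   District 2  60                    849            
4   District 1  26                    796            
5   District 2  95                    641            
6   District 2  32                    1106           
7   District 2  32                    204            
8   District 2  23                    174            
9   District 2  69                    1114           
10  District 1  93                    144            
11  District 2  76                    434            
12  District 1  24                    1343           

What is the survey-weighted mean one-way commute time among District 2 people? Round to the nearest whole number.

59

District 2 rows: 3, 5, 6, 7, 8, 9, 11
Weighted sum = 60×849 + 95×641 + 32×1106 + 32×204 + 23×174 + 69×1114 + 76×434
  = 50940 + 60895 + 35392 + 6528 + 4002 + 76866 + 32984 = 267607
Sum of weights = 849 + 641 + 1106 + 204 + 174 + 1114 + 434 = 4522
Weighted mean = 267607 / 4522 = 59.178903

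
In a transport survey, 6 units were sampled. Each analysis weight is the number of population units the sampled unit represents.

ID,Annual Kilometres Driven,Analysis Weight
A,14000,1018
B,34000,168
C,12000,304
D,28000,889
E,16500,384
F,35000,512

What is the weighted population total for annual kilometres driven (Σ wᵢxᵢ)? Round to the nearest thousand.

Weighted total = 14000×1018 + 34000×168 + 12000×304 + 28000×889 + 16500×384 + 35000×512
  = 14252000 + 5712000 + 3648000 + 24892000 + 6336000 + 17920000 = 72760000

72760000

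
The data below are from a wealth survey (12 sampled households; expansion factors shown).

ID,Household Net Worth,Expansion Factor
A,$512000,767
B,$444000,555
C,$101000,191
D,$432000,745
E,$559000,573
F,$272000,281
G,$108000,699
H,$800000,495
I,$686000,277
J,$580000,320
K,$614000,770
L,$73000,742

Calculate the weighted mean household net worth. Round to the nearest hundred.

428800

Weighted sum = 2751054000
Sum of weights = 6415
Weighted mean = 2751054000 / 6415 = 428847.08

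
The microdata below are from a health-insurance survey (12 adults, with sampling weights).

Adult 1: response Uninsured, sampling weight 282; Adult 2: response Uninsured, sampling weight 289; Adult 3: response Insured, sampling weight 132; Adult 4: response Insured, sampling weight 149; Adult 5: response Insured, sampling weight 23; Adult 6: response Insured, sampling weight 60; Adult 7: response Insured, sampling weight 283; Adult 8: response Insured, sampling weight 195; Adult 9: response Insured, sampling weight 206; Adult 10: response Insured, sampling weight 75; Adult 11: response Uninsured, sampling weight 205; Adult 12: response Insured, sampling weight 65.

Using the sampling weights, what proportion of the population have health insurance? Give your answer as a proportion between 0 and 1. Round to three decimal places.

0.605

Sum of weights for 'Insured' = 132 + 149 + 23 + 60 + 283 + 195 + 206 + 75 + 65 = 1188
Total weight = 282 + 289 + 132 + 149 + 23 + 60 + 283 + 195 + 206 + 75 + 205 + 65 = 1964
Weighted proportion = 1188 / 1964 = 0.60488798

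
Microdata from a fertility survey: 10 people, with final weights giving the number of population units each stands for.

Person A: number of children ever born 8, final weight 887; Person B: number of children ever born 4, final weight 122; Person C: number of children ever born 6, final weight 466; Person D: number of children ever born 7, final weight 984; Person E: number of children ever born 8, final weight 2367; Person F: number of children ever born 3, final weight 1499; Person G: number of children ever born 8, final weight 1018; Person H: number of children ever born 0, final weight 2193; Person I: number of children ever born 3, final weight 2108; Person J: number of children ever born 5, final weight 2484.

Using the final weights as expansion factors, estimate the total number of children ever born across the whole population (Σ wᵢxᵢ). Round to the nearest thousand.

68000

Weighted total = 8×887 + 4×122 + 6×466 + 7×984 + 8×2367 + 3×1499 + 8×1018 + 0×2193 + 3×2108 + 5×2484
  = 67589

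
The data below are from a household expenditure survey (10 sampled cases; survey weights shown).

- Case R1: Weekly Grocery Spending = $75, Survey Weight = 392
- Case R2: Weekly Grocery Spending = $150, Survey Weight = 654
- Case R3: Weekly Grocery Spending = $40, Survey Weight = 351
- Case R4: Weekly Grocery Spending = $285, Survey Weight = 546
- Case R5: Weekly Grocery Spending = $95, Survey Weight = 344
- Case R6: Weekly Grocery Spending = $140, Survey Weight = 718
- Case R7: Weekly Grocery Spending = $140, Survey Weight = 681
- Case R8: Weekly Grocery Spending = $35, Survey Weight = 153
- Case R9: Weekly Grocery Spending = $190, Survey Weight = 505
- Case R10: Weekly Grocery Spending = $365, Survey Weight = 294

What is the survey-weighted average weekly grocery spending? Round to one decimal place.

Weighted sum = 75×392 + 150×654 + 40×351 + 285×546 + 95×344 + 140×718 + 140×681 + 35×153 + 190×505 + 365×294
  = 734305
Sum of weights = 392 + 654 + 351 + 546 + 344 + 718 + 681 + 153 + 505 + 294 = 4638
Weighted mean = 734305 / 4638 = 158.32363

158.3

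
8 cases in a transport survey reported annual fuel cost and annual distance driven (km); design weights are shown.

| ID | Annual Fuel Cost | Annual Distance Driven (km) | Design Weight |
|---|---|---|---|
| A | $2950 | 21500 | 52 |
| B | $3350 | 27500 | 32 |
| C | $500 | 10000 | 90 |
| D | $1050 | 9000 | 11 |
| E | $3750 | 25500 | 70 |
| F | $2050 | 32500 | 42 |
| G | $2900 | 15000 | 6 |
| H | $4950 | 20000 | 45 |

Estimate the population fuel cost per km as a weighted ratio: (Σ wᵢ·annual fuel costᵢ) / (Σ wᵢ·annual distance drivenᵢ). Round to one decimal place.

0.1

Σ wᵢ·y = 2950×52 + 3350×32 + 500×90 + 1050×11 + 3750×70 + 2050×42 + 2900×6 + 4950×45
  = 905900
Σ wᵢ·x = 21500×52 + 27500×32 + 10000×90 + 9000×11 + 25500×70 + 32500×42 + 15000×6 + 20000×45
  = 1118000 + 880000 + 900000 + 99000 + 1785000 + 1365000 + 90000 + 900000 = 7137000
Ratio = 905900 / 7137000 = 0.12693008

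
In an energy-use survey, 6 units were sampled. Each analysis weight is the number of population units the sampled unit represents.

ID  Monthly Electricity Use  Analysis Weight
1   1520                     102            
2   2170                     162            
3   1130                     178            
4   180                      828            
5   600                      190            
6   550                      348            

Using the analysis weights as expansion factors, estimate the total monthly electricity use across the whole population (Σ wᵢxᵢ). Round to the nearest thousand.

Weighted total = 1520×102 + 2170×162 + 1130×178 + 180×828 + 600×190 + 550×348
  = 1162160

1162000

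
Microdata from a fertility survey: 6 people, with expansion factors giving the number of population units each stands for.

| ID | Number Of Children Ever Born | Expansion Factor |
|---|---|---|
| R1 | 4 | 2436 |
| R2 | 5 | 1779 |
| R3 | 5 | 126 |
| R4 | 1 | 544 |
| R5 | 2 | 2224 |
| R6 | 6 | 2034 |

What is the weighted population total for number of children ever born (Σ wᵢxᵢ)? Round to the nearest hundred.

36500

Weighted total = 4×2436 + 5×1779 + 5×126 + 1×544 + 2×2224 + 6×2034
  = 9744 + 8895 + 630 + 544 + 4448 + 12204 = 36465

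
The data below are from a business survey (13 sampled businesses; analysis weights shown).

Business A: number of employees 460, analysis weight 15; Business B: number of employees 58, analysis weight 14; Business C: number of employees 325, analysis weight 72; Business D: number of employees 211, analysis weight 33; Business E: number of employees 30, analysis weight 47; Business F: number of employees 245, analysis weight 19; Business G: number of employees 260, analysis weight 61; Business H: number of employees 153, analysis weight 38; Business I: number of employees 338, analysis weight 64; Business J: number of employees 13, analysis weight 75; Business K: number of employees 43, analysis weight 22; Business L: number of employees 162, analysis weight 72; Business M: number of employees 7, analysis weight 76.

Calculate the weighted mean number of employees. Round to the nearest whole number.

Weighted sum = 101563
Sum of weights = 608
Weighted mean = 101563 / 608 = 167.04441

167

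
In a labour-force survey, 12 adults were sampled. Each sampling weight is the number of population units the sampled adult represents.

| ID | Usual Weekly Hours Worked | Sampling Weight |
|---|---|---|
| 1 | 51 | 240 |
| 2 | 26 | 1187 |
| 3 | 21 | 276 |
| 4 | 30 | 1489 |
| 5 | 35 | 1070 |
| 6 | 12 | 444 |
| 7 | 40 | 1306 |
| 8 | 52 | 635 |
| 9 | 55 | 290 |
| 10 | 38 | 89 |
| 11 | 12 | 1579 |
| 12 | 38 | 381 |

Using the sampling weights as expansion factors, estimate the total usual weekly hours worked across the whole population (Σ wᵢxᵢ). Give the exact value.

274364

Weighted total = 51×240 + 26×1187 + 21×276 + 30×1489 + 35×1070 + 12×444 + 40×1306 + 52×635 + 55×290 + 38×89 + 12×1579 + 38×381
  = 12240 + 30862 + 5796 + 44670 + 37450 + 5328 + 52240 + 33020 + 15950 + 3382 + 18948 + 14478 = 274364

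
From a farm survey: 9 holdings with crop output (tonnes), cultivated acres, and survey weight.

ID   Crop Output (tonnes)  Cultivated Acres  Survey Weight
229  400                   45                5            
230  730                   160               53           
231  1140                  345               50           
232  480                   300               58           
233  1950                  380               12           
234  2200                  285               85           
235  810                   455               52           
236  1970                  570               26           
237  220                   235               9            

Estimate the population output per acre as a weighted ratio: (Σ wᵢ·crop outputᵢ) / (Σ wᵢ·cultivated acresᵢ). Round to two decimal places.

Σ wᵢ·y = 400×5 + 730×53 + 1140×50 + 480×58 + 1950×12 + 2200×85 + 810×52 + 1970×26 + 220×9
  = 2000 + 38690 + 57000 + 27840 + 23400 + 187000 + 42120 + 51220 + 1980 = 431250
Σ wᵢ·x = 112735
Ratio = 431250 / 112735 = 3.8253426

3.83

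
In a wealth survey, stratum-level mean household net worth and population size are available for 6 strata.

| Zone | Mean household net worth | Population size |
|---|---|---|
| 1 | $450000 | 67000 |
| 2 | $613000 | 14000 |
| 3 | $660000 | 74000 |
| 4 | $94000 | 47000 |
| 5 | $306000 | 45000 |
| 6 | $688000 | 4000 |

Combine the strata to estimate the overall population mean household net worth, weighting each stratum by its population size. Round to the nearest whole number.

432319

Σ Nₕ·x̄ₕ = 450000×67000 + 613000×14000 + 660000×74000 + 94000×47000 + 306000×45000 + 688000×4000
  = 108512000000
Σ Nₕ = 67000 + 14000 + 74000 + 47000 + 45000 + 4000 = 251000
Overall mean = 108512000000 / 251000 = 432318.73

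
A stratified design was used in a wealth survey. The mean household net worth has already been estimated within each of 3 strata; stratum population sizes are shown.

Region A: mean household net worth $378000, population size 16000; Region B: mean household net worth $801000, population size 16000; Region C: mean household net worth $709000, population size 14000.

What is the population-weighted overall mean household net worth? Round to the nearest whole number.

625870

Σ Nₕ·x̄ₕ = 28790000000
Σ Nₕ = 46000
Overall mean = 28790000000 / 46000 = 625869.57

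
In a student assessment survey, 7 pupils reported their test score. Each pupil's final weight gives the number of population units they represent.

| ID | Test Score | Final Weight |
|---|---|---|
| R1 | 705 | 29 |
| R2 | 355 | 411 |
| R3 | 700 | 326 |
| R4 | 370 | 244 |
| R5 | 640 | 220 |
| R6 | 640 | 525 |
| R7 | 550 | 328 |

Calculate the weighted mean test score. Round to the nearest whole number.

548

Weighted sum = 705×29 + 355×411 + 700×326 + 370×244 + 640×220 + 640×525 + 550×328
  = 20445 + 145905 + 228200 + 90280 + 140800 + 336000 + 180400 = 1142030
Sum of weights = 29 + 411 + 326 + 244 + 220 + 525 + 328 = 2083
Weighted mean = 1142030 / 2083 = 548.26212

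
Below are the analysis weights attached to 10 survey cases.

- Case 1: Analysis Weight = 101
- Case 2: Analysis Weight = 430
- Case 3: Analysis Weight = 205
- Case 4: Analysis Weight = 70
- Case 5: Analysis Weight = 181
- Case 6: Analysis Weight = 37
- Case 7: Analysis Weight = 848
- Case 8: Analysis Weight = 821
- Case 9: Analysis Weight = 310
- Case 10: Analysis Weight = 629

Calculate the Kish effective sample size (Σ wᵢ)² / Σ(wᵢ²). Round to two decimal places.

6.10

Σ wᵢ = 101 + 430 + 205 + 70 + 181 + 37 + 848 + 821 + 310 + 629 = 3632
Σ wᵢ² = 10201 + 184900 + 42025 + 4900 + 32761 + 1369 + 719104 + 674041 + 96100 + 395641 = 2161042
n_eff = 3632² / 2161042 = 13191424 / 2161042 = 6.104196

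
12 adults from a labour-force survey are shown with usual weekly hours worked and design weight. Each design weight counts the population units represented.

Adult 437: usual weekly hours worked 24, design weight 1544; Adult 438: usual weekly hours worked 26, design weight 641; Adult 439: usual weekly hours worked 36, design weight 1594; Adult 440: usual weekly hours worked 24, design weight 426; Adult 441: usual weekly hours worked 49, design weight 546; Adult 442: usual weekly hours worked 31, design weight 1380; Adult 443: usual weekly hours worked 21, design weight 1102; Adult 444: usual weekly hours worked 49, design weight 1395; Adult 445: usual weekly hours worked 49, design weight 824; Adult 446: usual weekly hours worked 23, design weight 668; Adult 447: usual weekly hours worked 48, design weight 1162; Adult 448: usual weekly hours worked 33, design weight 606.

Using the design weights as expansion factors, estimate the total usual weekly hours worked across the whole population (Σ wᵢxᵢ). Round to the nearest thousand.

Weighted total = 24×1544 + 26×641 + 36×1594 + 24×426 + 49×546 + 31×1380 + 21×1102 + 49×1395 + 49×824 + 23×668 + 48×1162 + 33×606
  = 37056 + 16666 + 57384 + 10224 + 26754 + 42780 + 23142 + 68355 + 40376 + 15364 + 55776 + 19998 = 413875

414000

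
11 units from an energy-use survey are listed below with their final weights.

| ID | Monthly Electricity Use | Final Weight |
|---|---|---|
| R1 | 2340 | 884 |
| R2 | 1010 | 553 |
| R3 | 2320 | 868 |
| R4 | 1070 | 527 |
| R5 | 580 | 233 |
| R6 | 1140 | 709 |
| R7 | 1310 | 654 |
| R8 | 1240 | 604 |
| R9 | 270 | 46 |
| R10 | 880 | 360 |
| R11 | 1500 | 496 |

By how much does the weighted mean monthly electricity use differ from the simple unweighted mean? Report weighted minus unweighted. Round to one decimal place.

245.7

Unweighted sum = 13660
Unweighted mean = 13660 / 11 = 1241.8182
Weighted sum = 8827060
Sum of weights = 884 + 553 + 868 + 527 + 233 + 709 + 654 + 604 + 46 + 360 + 496 = 5934
Weighted mean = 8827060 / 5934 = 1487.5396
Difference (weighted minus unweighted) = 245.72142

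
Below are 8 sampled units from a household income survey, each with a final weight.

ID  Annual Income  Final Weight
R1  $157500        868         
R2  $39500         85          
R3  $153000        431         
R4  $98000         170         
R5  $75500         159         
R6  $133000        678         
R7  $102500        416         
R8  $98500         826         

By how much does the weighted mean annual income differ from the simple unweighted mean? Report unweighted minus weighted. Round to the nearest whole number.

Unweighted sum = 157500 + 39500 + 153000 + 98000 + 75500 + 133000 + 102500 + 98500 = 857500
Unweighted mean = 857500 / 8 = 107187.5
Weighted sum = 157500×868 + 39500×85 + 153000×431 + 98000×170 + 75500×159 + 133000×678 + 102500×416 + 98500×826
  = 136710000 + 3357500 + 65943000 + 16660000 + 12004500 + 90174000 + 42640000 + 81361000 = 448850000
Sum of weights = 868 + 85 + 431 + 170 + 159 + 678 + 416 + 826 = 3633
Weighted mean = 448850000 / 3633 = 123548.03
Difference (unweighted minus weighted) = -16360.532

-16361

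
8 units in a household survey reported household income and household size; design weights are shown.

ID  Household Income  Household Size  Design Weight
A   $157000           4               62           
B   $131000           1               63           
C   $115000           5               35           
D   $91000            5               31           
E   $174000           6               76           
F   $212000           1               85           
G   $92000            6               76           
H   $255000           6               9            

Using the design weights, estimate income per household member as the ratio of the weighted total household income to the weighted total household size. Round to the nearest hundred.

38600

Σ wᵢ·y = 157000×62 + 131000×63 + 115000×35 + 91000×31 + 174000×76 + 212000×85 + 92000×76 + 255000×9
  = 9734000 + 8253000 + 4025000 + 2821000 + 13224000 + 18020000 + 6992000 + 2295000 = 65364000
Σ wᵢ·x = 4×62 + 1×63 + 5×35 + 5×31 + 6×76 + 1×85 + 6×76 + 6×9
  = 1692
Ratio = 65364000 / 1692 = 38631.206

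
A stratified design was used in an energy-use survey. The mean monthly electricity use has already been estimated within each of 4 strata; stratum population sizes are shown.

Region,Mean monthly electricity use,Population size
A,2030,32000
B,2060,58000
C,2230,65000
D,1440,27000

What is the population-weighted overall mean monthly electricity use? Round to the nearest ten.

Σ Nₕ·x̄ₕ = 2030×32000 + 2060×58000 + 2230×65000 + 1440×27000
  = 64960000 + 119480000 + 144950000 + 38880000 = 368270000
Σ Nₕ = 32000 + 58000 + 65000 + 27000 = 182000
Overall mean = 368270000 / 182000 = 2023.4615

2020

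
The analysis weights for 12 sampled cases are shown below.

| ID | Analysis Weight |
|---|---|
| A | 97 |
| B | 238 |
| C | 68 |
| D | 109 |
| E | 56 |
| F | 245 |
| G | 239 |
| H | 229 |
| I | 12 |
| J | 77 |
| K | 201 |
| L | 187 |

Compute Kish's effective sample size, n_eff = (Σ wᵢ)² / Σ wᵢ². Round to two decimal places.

Σ wᵢ = 97 + 238 + 68 + 109 + 56 + 245 + 239 + 229 + 12 + 77 + 201 + 187 = 1758
Σ wᵢ² = 336724
n_eff = 1758² / 336724 = 3090564 / 336724 = 9.17833

9.18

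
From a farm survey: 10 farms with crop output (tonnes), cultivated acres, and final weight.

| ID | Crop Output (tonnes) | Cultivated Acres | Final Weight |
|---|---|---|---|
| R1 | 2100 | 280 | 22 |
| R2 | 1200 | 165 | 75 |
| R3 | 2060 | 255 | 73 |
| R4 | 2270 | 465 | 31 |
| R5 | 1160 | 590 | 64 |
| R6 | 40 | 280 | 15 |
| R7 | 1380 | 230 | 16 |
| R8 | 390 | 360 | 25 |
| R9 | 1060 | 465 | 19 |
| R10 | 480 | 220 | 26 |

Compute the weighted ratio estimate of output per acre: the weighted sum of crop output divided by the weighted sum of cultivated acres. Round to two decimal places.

Σ wᵢ·y = 2100×22 + 1200×75 + 2060×73 + 2270×31 + 1160×64 + 40×15 + 1380×16 + 390×25 + 1060×19 + 480×26
  = 46200 + 90000 + 150380 + 70370 + 74240 + 600 + 22080 + 9750 + 20140 + 12480 = 496240
Σ wᵢ·x = 280×22 + 165×75 + 255×73 + 465×31 + 590×64 + 280×15 + 230×16 + 360×25 + 465×19 + 220×26
  = 6160 + 12375 + 18615 + 14415 + 37760 + 4200 + 3680 + 9000 + 8835 + 5720 = 120760
Ratio = 496240 / 120760 = 4.1093077

4.11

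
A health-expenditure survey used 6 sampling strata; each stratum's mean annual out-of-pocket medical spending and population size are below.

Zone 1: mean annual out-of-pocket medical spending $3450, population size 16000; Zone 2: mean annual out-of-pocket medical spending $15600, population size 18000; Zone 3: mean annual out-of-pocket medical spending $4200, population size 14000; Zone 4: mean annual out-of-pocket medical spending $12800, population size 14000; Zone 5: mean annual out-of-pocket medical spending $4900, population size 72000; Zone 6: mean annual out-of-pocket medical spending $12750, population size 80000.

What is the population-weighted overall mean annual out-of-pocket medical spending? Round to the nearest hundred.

9100

Σ Nₕ·x̄ₕ = 3450×16000 + 15600×18000 + 4200×14000 + 12800×14000 + 4900×72000 + 12750×80000
  = 1946800000
Σ Nₕ = 16000 + 18000 + 14000 + 14000 + 72000 + 80000 = 214000
Overall mean = 1946800000 / 214000 = 9097.1963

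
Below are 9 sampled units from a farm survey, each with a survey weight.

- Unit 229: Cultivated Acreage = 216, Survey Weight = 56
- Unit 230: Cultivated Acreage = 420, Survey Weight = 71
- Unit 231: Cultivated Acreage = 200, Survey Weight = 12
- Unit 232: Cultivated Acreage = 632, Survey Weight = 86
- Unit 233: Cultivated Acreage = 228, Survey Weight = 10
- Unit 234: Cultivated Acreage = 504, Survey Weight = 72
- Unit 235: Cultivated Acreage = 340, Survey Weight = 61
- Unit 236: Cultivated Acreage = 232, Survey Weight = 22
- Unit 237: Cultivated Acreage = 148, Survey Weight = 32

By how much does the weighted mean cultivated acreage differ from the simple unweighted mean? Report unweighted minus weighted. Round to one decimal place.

-73.2

Unweighted sum = 216 + 420 + 200 + 632 + 228 + 504 + 340 + 232 + 148 = 2920
Unweighted mean = 2920 / 9 = 324.44444
Weighted sum = 216×56 + 420×71 + 200×12 + 632×86 + 228×10 + 504×72 + 340×61 + 232×22 + 148×32
  = 12096 + 29820 + 2400 + 54352 + 2280 + 36288 + 20740 + 5104 + 4736 = 167816
Sum of weights = 56 + 71 + 12 + 86 + 10 + 72 + 61 + 22 + 32 = 422
Weighted mean = 167816 / 422 = 397.66825
Difference (unweighted minus weighted) = -73.223802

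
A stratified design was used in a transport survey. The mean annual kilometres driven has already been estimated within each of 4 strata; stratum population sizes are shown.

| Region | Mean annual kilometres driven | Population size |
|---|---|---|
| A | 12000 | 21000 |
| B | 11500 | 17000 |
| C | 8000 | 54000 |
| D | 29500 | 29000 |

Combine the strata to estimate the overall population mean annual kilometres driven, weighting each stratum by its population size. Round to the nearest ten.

Σ Nₕ·x̄ₕ = 12000×21000 + 11500×17000 + 8000×54000 + 29500×29000
  = 252000000 + 195500000 + 432000000 + 855500000 = 1735000000
Σ Nₕ = 21000 + 17000 + 54000 + 29000 = 121000
Overall mean = 1735000000 / 121000 = 14338.843

14340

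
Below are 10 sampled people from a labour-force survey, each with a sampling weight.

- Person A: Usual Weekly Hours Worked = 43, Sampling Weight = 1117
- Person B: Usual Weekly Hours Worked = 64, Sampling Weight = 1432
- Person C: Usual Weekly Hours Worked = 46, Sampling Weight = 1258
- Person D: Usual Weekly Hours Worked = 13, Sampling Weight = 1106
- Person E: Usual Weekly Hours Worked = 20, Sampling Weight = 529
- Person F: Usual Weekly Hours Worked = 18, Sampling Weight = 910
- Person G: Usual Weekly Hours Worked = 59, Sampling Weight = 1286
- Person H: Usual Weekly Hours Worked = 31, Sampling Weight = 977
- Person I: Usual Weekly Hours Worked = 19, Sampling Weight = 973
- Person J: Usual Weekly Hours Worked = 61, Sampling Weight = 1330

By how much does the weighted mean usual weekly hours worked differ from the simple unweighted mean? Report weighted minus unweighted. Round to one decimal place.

3.3

Unweighted sum = 43 + 64 + 46 + 13 + 20 + 18 + 59 + 31 + 19 + 61 = 374
Unweighted mean = 374 / 10 = 37.4
Weighted sum = 43×1117 + 64×1432 + 46×1258 + 13×1106 + 20×529 + 18×910 + 59×1286 + 31×977 + 19×973 + 61×1330
  = 48031 + 91648 + 57868 + 14378 + 10580 + 16380 + 75874 + 30287 + 18487 + 81130 = 444663
Sum of weights = 1117 + 1432 + 1258 + 1106 + 529 + 910 + 1286 + 977 + 973 + 1330 = 10918
Weighted mean = 444663 / 10918 = 40.727514
Difference (weighted minus unweighted) = 3.3275142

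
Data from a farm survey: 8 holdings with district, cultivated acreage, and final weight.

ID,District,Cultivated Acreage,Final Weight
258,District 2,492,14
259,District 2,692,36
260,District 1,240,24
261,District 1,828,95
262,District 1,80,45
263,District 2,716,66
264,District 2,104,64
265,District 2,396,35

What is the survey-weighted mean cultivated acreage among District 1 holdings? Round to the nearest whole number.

537

District 1 rows: 260, 261, 262
Weighted sum = 88020
Sum of weights = 24 + 95 + 45 = 164
Weighted mean = 88020 / 164 = 536.70732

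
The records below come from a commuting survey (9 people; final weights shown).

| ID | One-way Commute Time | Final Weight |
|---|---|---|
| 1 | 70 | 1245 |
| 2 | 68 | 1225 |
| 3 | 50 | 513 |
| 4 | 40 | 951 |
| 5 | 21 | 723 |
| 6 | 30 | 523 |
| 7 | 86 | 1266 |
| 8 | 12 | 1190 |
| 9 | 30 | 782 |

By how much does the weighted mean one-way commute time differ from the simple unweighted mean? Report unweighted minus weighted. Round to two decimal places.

-3.68

Unweighted sum = 70 + 68 + 50 + 40 + 21 + 30 + 86 + 12 + 30 = 407
Unweighted mean = 407 / 9 = 45.222222
Weighted sum = 70×1245 + 68×1225 + 50×513 + 40×951 + 21×723 + 30×523 + 86×1266 + 12×1190 + 30×782
  = 411629
Sum of weights = 1245 + 1225 + 513 + 951 + 723 + 523 + 1266 + 1190 + 782 = 8418
Weighted mean = 411629 / 8418 = 48.89867
Difference (unweighted minus weighted) = -3.6764473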